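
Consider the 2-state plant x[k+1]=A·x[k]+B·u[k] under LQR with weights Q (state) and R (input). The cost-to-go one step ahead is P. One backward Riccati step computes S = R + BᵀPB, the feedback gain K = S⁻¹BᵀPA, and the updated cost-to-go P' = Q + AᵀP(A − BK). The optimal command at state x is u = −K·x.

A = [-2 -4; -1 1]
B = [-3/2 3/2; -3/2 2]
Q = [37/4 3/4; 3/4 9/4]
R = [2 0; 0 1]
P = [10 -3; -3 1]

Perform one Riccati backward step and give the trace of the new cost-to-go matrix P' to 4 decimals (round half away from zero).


BᵀP = [-10.5000 3.0000; 9.0000 -2.5000]
S = R + BᵀPB = [2 0; 0 1] + [11.2500 -9.7500; -9.7500 8.5000] = [13.2500 -9.7500; -9.7500 9.5000]
BᵀPA = [18.0000 45.0000; -15.5000 -38.5000]
K = S⁻¹·BᵀPA = [0.6450 1.6917; -0.9696 -2.3164]
A−BK = [0.4219 2.0122; 1.9067 8.1704]
AᵀP(A−BK) = [2.3611 6.6450; 6.6450 19.6917]
P' = Q + AᵀP(A−BK) = [11.6111 7.3950; 7.3950 21.9417]
tr(P') = 33.5527

33.5527


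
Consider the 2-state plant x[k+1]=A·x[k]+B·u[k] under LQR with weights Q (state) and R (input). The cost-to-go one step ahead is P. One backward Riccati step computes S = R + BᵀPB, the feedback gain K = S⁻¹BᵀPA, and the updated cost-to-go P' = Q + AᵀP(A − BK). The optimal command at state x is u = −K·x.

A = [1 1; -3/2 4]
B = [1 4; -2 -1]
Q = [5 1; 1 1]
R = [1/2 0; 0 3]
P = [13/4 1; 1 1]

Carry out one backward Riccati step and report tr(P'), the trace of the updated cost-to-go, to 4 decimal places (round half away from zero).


10.4622

BᵀP = [1.2500 -1.0000; 12.0000 3.0000]
S = R + BᵀPB = [1/2 0; 0 3] + [3.2500 6.0000; 6.0000 45.0000] = [3.7500 6.0000; 6.0000 48.0000]
BᵀPA = [2.7500 -2.7500; 7.5000 24.0000]
K = S⁻¹·BᵀPA = [0.6042 -1.9167; 0.0807 0.7396]
A−BK = [0.0729 -0.0417; -0.2109 0.9063]
AᵀP(A−BK) = [0.2331 -0.5260; -0.5260 4.2292]
P' = Q + AᵀP(A−BK) = [5.2331 0.4740; 0.4740 5.2292]
tr(P') = 10.4622


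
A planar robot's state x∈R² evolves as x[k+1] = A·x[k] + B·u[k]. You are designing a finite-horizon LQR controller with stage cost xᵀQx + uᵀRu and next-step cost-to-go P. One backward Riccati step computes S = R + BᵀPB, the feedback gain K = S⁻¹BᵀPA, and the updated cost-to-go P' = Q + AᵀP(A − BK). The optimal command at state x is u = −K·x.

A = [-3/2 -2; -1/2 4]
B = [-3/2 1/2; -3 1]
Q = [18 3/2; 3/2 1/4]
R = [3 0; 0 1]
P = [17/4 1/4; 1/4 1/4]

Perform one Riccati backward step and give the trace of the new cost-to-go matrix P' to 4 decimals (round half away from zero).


BᵀP = [-7.1250 -1.1250; 2.3750 0.3750]
S = R + BᵀPB = [3 0; 0 1] + [14.0625 -4.6875; -4.6875 1.5625] = [17.0625 -4.6875; -4.6875 2.5625]
BᵀPA = [11.2500 9.7500; -3.7500 -3.2500]
K = S⁻¹·BᵀPA = [0.5172 0.4483; -0.5172 -0.4483]
A−BK = [-0.4655 -1.1034; 1.5690 5.7931]
AᵀP(A−BK) = [2.2414 4.2759; 4.2759 11.1724]
P' = Q + AᵀP(A−BK) = [20.2414 5.7759; 5.7759 11.4224]
tr(P') = 31.6638

31.6638


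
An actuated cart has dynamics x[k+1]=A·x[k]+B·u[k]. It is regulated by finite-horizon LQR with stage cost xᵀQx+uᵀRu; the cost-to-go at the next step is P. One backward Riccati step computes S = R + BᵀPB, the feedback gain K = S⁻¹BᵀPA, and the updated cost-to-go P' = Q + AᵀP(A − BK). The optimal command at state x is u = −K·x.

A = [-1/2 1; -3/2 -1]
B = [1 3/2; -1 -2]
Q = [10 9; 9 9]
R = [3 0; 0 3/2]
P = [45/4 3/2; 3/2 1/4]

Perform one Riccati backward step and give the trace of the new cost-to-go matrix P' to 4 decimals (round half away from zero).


20.2287

BᵀP = [9.7500 1.2500; 13.8750 1.7500]
S = R + BᵀPB = [3 0; 0 3/2] + [8.5000 12.1250; 12.1250 17.3125] = [11.5000 12.1250; 12.1250 18.8125]
BᵀPA = [-6.7500 8.5000; -9.5625 12.1250]
K = S⁻¹·BᵀPA = [-0.1592 0.1859; -0.4057 0.5247]
A−BK = [0.2677 0.0270; -2.4706 0.2353]
AᵀP(A−BK) = [0.6709 -0.4777; -0.4777 0.5578]
P' = Q + AᵀP(A−BK) = [10.6709 8.5223; 8.5223 9.5578]
tr(P') = 20.2287


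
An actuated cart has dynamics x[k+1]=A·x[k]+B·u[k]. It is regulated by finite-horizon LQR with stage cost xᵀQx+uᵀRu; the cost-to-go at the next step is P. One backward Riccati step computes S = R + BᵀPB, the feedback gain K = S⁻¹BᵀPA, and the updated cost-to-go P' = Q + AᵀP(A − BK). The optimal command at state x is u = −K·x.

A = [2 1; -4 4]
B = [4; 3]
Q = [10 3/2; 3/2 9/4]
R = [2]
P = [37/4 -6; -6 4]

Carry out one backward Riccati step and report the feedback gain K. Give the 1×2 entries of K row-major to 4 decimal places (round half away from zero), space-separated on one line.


2.0476 -0.6905

BᵀP = [19.0000 -12.0000]
S = R + BᵀPB = [2] + [40.0000] = [42.0000]
BᵀPA = [86.0000 -29.0000]
K = S⁻¹·BᵀPA = [2.0476 -0.6905]
A−BK = [-6.1905 3.7619; -10.1429 6.0714]
AᵀP(A−BK) = [20.9048 -10.1190; -10.1190 5.2262]
P' = Q + AᵀP(A−BK) = [30.9048 -8.6190; -8.6190 7.4762]
tr(P') = 38.3810


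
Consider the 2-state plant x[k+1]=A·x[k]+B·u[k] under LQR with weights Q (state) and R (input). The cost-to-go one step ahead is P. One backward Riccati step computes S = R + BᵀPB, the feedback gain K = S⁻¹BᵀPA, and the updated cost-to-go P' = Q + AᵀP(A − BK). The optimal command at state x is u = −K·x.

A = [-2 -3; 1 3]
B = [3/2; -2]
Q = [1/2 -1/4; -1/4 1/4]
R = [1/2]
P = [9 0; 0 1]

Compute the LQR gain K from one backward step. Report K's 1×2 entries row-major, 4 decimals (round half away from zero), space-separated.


BᵀP = [13.5000 -2.0000]
S = R + BᵀPB = [1/2] + [24.2500] = [24.7500]
BᵀPA = [-29.0000 -46.5000]
K = S⁻¹·BᵀPA = [-1.1717 -1.8788]
A−BK = [-0.2424 -0.1818; -1.3434 -0.7576]
AᵀP(A−BK) = [3.0202 2.5152; 2.5152 2.6364]
P' = Q + AᵀP(A−BK) = [3.5202 2.2652; 2.2652 2.8864]
tr(P') = 6.4066

-1.1717 -1.8788


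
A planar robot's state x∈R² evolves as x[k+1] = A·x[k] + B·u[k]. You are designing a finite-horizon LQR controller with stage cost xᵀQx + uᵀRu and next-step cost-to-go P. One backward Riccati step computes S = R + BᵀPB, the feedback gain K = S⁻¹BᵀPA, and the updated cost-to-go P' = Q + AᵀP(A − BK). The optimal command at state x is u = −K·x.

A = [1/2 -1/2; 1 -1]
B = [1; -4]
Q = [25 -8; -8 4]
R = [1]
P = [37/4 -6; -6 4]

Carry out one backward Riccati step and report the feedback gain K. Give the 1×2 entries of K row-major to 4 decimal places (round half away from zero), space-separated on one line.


-0.0440 0.0440

BᵀP = [33.2500 -22.0000]
S = R + BᵀPB = [1] + [121.2500] = [122.2500]
BᵀPA = [-5.3750 5.3750]
K = S⁻¹·BᵀPA = [-0.0440 0.0440]
A−BK = [0.5440 -0.5440; 0.8241 -0.8241]
AᵀP(A−BK) = [0.0762 -0.0762; -0.0762 0.0762]
P' = Q + AᵀP(A−BK) = [25.0762 -8.0762; -8.0762 4.0762]
tr(P') = 29.1524


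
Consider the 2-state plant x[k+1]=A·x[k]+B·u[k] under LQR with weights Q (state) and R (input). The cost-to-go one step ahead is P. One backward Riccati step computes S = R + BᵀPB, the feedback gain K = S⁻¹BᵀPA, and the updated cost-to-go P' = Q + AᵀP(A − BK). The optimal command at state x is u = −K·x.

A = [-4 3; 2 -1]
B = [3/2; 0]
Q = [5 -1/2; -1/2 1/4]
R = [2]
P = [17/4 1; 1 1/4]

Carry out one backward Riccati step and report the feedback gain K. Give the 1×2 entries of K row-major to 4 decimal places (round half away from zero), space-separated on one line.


BᵀP = [6.3750 1.5000]
S = R + BᵀPB = [2] + [9.5625] = [11.5625]
BᵀPA = [-22.5000 17.6250]
K = S⁻¹·BᵀPA = [-1.9459 1.5243]
A−BK = [-1.0811 0.7135; 2.0000 -1.0000]
AᵀP(A−BK) = [9.2162 -7.2027; -7.2027 5.6338]
P' = Q + AᵀP(A−BK) = [14.2162 -7.7027; -7.7027 5.8838]
tr(P') = 20.1000

-1.9459 1.5243


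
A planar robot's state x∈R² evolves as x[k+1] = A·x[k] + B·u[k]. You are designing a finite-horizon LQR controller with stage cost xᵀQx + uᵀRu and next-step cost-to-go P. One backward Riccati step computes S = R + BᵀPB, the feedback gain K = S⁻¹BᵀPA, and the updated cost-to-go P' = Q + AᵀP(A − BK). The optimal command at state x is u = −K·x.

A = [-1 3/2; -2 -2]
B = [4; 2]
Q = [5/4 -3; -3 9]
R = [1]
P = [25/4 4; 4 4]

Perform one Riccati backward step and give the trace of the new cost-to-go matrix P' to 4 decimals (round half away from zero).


18.3015

BᵀP = [33.0000 24.0000]
S = R + BᵀPB = [1] + [180.0000] = [181.0000]
BᵀPA = [-81.0000 1.5000]
K = S⁻¹·BᵀPA = [-0.4475 0.0083]
A−BK = [0.7901 1.4669; -1.1050 -2.0166]
AᵀP(A−BK) = [2.0014 3.2963; 3.2963 6.0501]
P' = Q + AᵀP(A−BK) = [3.2514 0.2963; 0.2963 15.0501]
tr(P') = 18.3015


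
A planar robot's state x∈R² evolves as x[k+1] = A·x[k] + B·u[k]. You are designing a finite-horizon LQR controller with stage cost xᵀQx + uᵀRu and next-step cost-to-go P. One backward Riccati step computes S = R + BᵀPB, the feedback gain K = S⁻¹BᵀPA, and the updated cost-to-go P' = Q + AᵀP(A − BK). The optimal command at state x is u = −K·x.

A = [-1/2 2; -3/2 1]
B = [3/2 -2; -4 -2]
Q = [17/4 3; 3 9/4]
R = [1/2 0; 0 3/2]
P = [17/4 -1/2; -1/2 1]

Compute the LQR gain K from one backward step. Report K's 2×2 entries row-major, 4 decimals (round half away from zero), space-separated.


BᵀP = [8.3750 -4.7500; -7.5000 -1.0000]
S = R + BᵀPB = [1/2 0; 0 3/2] + [31.5625 -7.2500; -7.2500 17.0000] = [32.0625 -7.2500; -7.2500 18.5000]
BᵀPA = [2.9375 12.0000; 5.2500 -16.0000]
K = S⁻¹·BᵀPA = [0.1709 0.1961; 0.3508 -0.7880]
A−BK = [-0.0549 0.1298; -0.1147 0.2083]
AᵀP(A−BK) = [0.2188 -0.4389; -0.4389 1.0387]
P' = Q + AᵀP(A−BK) = [4.4688 2.5611; 2.5611 3.2887]
tr(P') = 7.7575

0.1709 0.1961 0.3508 -0.7880


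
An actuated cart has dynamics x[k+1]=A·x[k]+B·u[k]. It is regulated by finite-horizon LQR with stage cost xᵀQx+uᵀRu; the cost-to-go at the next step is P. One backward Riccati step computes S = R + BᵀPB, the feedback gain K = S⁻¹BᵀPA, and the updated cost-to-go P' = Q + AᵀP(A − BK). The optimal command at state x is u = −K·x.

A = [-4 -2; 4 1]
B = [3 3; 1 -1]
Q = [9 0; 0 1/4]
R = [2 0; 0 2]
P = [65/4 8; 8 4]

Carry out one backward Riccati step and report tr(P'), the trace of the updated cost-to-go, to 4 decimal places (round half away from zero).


BᵀP = [56.7500 28.0000; 40.7500 20.0000]
S = R + BᵀPB = [2 0; 0 2] + [198.2500 142.2500; 142.2500 102.2500] = [200.2500 142.2500; 142.2500 104.2500]
BᵀPA = [-115.0000 -85.5000; -83.0000 -61.5000]
K = S⁻¹·BᵀPA = [-0.2839 -0.2574; -0.4087 -0.2387]
A−BK = [-1.9220 -0.5117; 3.8752 1.0187]
AᵀP(A−BK) = [1.4228 0.5866; 0.5866 0.3120]
P' = Q + AᵀP(A−BK) = [10.4228 0.5866; 0.5866 0.5620]
tr(P') = 10.9848

10.9848


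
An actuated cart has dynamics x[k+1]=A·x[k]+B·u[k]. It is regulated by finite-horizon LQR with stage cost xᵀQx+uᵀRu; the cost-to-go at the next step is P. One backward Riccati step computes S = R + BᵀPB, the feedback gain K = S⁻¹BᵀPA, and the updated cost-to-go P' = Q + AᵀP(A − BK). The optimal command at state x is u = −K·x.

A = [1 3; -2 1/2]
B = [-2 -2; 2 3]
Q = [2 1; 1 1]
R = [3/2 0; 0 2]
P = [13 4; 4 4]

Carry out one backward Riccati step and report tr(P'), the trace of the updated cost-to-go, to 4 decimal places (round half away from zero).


37.7634

BᵀP = [-18.0000 0.0000; -14.0000 4.0000]
S = R + BᵀPB = [3/2 0; 0 2] + [36.0000 36.0000; 36.0000 40.0000] = [37.5000 36.0000; 36.0000 42.0000]
BᵀPA = [-18.0000 -54.0000; -22.0000 -40.0000]
K = S⁻¹·BᵀPA = [0.1290 -2.9677; -0.6344 1.5914]
A−BK = [-0.0108 0.2473; -0.3548 1.6613]
AᵀP(A−BK) = [1.3656 -5.4086; -5.4086 33.3978]
P' = Q + AᵀP(A−BK) = [3.3656 -4.4086; -4.4086 34.3978]
tr(P') = 37.7634


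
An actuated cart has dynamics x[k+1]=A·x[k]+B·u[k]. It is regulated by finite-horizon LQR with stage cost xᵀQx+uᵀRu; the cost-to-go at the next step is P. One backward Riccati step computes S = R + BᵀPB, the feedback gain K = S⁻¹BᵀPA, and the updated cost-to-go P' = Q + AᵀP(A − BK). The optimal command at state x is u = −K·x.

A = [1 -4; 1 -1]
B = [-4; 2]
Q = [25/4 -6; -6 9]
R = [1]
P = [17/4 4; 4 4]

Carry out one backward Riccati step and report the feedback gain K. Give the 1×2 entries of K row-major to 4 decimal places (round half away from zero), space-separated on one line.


BᵀP = [-9.0000 -8.0000]
S = R + BᵀPB = [1] + [20.0000] = [21.0000]
BᵀPA = [-17.0000 44.0000]
K = S⁻¹·BᵀPA = [-0.8095 2.0952]
A−BK = [-2.2381 4.3810; 2.6190 -5.1905]
AᵀP(A−BK) = [2.4881 -5.3810; -5.3810 11.8095]
P' = Q + AᵀP(A−BK) = [8.7381 -11.3810; -11.3810 20.8095]
tr(P') = 29.5476

-0.8095 2.0952


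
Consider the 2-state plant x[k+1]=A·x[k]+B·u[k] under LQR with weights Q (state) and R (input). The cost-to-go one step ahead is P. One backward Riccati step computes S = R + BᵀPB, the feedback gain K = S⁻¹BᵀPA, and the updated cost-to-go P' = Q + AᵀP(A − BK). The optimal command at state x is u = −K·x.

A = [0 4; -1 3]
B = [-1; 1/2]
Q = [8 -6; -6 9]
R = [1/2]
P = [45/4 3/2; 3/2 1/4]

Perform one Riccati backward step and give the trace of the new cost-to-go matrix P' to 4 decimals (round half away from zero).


29.0121

BᵀP = [-10.5000 -1.3750]
S = R + BᵀPB = [1/2] + [9.8125] = [10.3125]
BᵀPA = [1.3750 -46.1250]
K = S⁻¹·BᵀPA = [0.1333 -4.4727]
A−BK = [0.1333 -0.4727; -1.0667 5.2364]
AᵀP(A−BK) = [0.0667 -0.6000; -0.6000 11.9455]
P' = Q + AᵀP(A−BK) = [8.0667 -6.6000; -6.6000 20.9455]
tr(P') = 29.0121


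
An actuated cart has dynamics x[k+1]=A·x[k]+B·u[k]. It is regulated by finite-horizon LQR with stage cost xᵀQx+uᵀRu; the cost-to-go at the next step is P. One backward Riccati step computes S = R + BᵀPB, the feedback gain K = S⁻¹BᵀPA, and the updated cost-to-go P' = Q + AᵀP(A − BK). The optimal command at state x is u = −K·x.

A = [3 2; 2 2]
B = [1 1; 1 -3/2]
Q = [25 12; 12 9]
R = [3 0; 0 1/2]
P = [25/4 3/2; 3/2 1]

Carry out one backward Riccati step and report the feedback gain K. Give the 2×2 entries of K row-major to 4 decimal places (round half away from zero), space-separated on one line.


BᵀP = [7.7500 2.5000; 4.0000 0.0000]
S = R + BᵀPB = [3 0; 0 1/2] + [10.2500 4.0000; 4.0000 4.0000] = [13.2500 4.0000; 4.0000 4.5000]
BᵀPA = [28.2500 20.5000; 12.0000 8.0000]
K = S⁻¹·BᵀPA = [1.8138 1.3811; 1.0544 0.5501]
A−BK = [0.1318 0.0688; 1.7679 1.4441]
AᵀP(A−BK) = [14.3582 10.8825; 10.8825 8.2865]
P' = Q + AᵀP(A−BK) = [39.3582 22.8825; 22.8825 17.2865]
tr(P') = 56.6447

1.8138 1.3811 1.0544 0.5501


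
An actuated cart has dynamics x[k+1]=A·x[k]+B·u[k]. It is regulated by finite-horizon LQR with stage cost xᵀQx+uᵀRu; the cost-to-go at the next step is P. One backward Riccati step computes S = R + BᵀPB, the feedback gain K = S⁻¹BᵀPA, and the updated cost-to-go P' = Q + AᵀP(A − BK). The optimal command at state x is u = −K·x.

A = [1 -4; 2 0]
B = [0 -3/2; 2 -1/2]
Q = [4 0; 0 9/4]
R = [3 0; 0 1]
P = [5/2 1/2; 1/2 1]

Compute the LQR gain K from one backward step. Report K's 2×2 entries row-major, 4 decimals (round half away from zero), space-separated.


BᵀP = [1.0000 2.0000; -4.0000 -1.2500]
S = R + BᵀPB = [3 0; 0 1] + [4.0000 -2.5000; -2.5000 6.6250] = [7.0000 -2.5000; -2.5000 7.6250]
BᵀPA = [5.0000 -4.0000; -6.5000 16.0000]
K = S⁻¹·BᵀPA = [0.4642 0.2016; -0.7003 2.1645]
A−BK = [-0.0504 -0.7533; 0.7215 0.6790]
AᵀP(A−BK) = [1.6273 -0.9390; -0.9390 6.1751]
P' = Q + AᵀP(A−BK) = [5.6273 -0.9390; -0.9390 8.4251]
tr(P') = 14.0524

0.4642 0.2016 -0.7003 2.1645


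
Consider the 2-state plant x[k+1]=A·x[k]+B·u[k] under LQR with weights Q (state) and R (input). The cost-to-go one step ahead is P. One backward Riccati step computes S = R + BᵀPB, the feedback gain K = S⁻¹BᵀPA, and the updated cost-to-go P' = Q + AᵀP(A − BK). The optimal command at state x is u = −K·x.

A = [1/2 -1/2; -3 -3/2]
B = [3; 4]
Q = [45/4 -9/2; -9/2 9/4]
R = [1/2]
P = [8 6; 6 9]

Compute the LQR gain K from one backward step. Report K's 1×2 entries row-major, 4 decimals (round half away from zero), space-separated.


-0.3828 -0.2913

BᵀP = [48.0000 54.0000]
S = R + BᵀPB = [1/2] + [360.0000] = [360.5000]
BᵀPA = [-138.0000 -105.0000]
K = S⁻¹·BᵀPA = [-0.3828 -0.2913]
A−BK = [1.6484 0.3738; -1.4688 -0.3350]
AᵀP(A−BK) = [12.1734 2.8058; 2.8058 0.6675]
P' = Q + AᵀP(A−BK) = [23.4234 -1.6942; -1.6942 2.9175]
tr(P') = 26.3408


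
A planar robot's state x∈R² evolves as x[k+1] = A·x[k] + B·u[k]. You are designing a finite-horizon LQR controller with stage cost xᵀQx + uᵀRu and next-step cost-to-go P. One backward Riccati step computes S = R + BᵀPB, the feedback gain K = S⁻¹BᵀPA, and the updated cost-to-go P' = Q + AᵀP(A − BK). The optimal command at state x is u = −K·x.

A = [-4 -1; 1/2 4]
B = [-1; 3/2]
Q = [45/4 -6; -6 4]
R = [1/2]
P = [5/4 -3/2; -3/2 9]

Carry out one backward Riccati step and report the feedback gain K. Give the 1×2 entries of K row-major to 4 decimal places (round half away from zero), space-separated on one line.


0.8113 2.3962

BᵀP = [-3.5000 15.0000]
S = R + BᵀPB = [1/2] + [26.0000] = [26.5000]
BᵀPA = [21.5000 63.5000]
K = S⁻¹·BᵀPA = [0.8113 2.3962]
A−BK = [-3.1887 1.3962; -0.7170 0.4057]
AᵀP(A−BK) = [10.8066 -3.7689; -3.7689 5.0896]
P' = Q + AᵀP(A−BK) = [22.0566 -9.7689; -9.7689 9.0896]
tr(P') = 31.1462


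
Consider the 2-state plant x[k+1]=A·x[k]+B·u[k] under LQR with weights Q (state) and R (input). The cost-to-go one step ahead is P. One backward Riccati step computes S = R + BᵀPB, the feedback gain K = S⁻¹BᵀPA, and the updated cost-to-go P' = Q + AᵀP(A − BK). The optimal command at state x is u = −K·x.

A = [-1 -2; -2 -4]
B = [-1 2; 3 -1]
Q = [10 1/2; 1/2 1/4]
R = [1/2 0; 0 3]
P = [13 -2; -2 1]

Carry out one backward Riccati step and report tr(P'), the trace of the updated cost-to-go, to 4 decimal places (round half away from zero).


BᵀP = [-19.0000 5.0000; 28.0000 -5.0000]
S = R + BᵀPB = [1/2 0; 0 3] + [34.0000 -43.0000; -43.0000 61.0000] = [34.5000 -43.0000; -43.0000 64.0000]
BᵀPA = [9.0000 18.0000; -18.0000 -36.0000]
K = S⁻¹·BᵀPA = [-0.5515 -1.1031; -0.6518 -1.3036]
A−BK = [-0.2479 -0.4958; -0.9972 -1.9944]
AᵀP(A−BK) = [2.2312 4.4624; 4.4624 8.9248]
P' = Q + AᵀP(A−BK) = [12.2312 4.9624; 4.9624 9.1748]
tr(P') = 21.4060

21.4060


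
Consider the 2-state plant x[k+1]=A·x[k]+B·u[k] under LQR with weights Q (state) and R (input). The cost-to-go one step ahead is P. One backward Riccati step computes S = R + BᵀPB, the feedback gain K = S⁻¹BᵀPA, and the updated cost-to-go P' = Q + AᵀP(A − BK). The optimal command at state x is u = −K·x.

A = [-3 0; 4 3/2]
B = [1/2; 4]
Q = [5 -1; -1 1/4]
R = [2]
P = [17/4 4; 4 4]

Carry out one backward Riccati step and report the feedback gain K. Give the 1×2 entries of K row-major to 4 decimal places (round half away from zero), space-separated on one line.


BᵀP = [18.1250 18.0000]
S = R + BᵀPB = [2] + [81.0625] = [83.0625]
BᵀPA = [17.6250 27.0000]
K = S⁻¹·BᵀPA = [0.2122 0.3251]
A−BK = [-3.1061 -0.1625; 3.1512 0.1998]
AᵀP(A−BK) = [2.5102 0.2709; 0.2709 0.2235]
P' = Q + AᵀP(A−BK) = [7.5102 -0.7291; -0.7291 0.4735]
tr(P') = 7.9836

0.2122 0.3251


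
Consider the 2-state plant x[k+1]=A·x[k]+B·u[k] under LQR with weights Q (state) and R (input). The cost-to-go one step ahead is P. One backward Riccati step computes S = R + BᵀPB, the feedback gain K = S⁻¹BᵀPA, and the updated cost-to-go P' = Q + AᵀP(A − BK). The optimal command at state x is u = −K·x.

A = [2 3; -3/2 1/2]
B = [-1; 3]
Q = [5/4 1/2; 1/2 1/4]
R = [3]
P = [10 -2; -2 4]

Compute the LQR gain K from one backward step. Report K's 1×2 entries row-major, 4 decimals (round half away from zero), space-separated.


BᵀP = [-16.0000 14.0000]
S = R + BᵀPB = [3] + [58.0000] = [61.0000]
BᵀPA = [-53.0000 -41.0000]
K = S⁻¹·BᵀPA = [-0.8689 -0.6721]
A−BK = [1.1311 2.3279; 1.1066 2.5164]
AᵀP(A−BK) = [14.9508 28.3770; 28.3770 57.4426]
P' = Q + AᵀP(A−BK) = [16.2008 28.8770; 28.8770 57.6926]
tr(P') = 73.8934

-0.8689 -0.6721


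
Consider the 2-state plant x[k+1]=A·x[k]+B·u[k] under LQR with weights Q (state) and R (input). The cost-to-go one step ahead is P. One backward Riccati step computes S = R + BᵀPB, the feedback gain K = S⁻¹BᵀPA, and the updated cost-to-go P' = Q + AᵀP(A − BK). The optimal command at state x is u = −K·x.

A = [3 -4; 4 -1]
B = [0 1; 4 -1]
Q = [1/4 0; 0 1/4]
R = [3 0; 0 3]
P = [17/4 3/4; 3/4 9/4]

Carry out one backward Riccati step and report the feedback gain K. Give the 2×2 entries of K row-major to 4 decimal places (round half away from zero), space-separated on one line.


BᵀP = [3.0000 9.0000; 3.5000 -1.5000]
S = R + BᵀPB = [3 0; 0 3] + [36.0000 -6.0000; -6.0000 5.0000] = [39.0000 -6.0000; -6.0000 8.0000]
BᵀPA = [45.0000 -21.0000; 4.5000 -12.5000]
K = S⁻¹·BᵀPA = [1.4022 -0.8804; 1.6141 -2.2228]
A−BK = [1.3859 -1.7772; 0.0054 0.2989]
AᵀP(A−BK) = [21.8886 -24.6277; -24.6277 29.9755]
P' = Q + AᵀP(A−BK) = [22.1386 -24.6277; -24.6277 30.2255]
tr(P') = 52.3641

1.4022 -0.8804 1.6141 -2.2228


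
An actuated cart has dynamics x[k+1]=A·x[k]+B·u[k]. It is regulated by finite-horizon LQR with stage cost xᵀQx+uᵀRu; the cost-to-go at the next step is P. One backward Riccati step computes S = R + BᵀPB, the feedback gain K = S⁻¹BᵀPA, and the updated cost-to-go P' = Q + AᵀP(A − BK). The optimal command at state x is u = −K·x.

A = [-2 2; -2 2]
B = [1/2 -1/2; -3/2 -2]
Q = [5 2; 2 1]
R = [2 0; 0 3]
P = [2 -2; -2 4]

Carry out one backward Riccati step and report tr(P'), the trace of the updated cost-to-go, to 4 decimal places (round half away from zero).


13.7276

BᵀP = [4.0000 -7.0000; 3.0000 -7.0000]
S = R + BᵀPB = [2 0; 0 3] + [12.5000 12.0000; 12.0000 12.5000] = [14.5000 12.0000; 12.0000 15.5000]
BᵀPA = [6.0000 -6.0000; 8.0000 -8.0000]
K = S⁻¹·BᵀPA = [-0.0372 0.0372; 0.5449 -0.5449]
A−BK = [-1.7090 1.7090; -0.9659 0.9659]
AᵀP(A−BK) = [3.8638 -3.8638; -3.8638 3.8638]
P' = Q + AᵀP(A−BK) = [8.8638 -1.8638; -1.8638 4.8638]
tr(P') = 13.7276


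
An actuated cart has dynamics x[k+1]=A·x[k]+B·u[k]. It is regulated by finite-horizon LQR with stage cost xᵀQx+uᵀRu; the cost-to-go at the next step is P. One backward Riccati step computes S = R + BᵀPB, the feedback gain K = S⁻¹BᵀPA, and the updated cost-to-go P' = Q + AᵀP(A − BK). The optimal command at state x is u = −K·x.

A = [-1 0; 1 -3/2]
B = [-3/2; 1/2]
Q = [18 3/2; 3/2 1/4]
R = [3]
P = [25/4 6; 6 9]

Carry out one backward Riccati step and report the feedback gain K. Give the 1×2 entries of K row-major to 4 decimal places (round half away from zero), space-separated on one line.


BᵀP = [-6.3750 -4.5000]
S = R + BᵀPB = [3] + [7.3125] = [10.3125]
BᵀPA = [1.8750 6.7500]
K = S⁻¹·BᵀPA = [0.1818 0.6545]
A−BK = [-0.7273 0.9818; 0.9091 -1.8273]
AᵀP(A−BK) = [2.9091 -5.7273; -5.7273 15.8318]
P' = Q + AᵀP(A−BK) = [20.9091 -4.2273; -4.2273 16.0818]
tr(P') = 36.9909

0.1818 0.6545


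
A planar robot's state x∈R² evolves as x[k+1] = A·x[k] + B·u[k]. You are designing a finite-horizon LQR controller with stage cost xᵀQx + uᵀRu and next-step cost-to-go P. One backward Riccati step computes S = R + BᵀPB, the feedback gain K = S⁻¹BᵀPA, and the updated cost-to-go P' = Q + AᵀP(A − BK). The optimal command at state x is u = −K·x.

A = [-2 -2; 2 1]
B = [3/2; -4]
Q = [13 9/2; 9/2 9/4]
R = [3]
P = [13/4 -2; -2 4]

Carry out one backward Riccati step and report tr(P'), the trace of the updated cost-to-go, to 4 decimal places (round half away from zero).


23.5424

BᵀP = [12.8750 -19.0000]
S = R + BᵀPB = [3] + [95.3125] = [98.3125]
BᵀPA = [-63.7500 -44.7500]
K = S⁻¹·BᵀPA = [-0.6484 -0.4552]
A−BK = [-1.0273 -1.3172; -0.5938 -0.8207]
AᵀP(A−BK) = [3.6618 3.9822; 3.9822 4.6306]
P' = Q + AᵀP(A−BK) = [16.6618 8.4822; 8.4822 6.8806]
tr(P') = 23.5424


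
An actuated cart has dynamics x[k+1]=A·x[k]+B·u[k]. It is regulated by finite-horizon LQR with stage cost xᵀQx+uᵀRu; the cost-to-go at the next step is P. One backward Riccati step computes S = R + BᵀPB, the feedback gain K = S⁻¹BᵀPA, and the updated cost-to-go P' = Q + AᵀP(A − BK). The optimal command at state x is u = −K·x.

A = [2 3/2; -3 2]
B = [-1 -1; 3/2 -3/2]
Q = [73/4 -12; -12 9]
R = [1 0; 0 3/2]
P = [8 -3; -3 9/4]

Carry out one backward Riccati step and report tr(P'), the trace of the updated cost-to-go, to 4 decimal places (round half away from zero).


33.2194

BᵀP = [-12.5000 6.3750; -3.5000 -0.3750]
S = R + BᵀPB = [1 0; 0 3/2] + [22.0625 2.9375; 2.9375 4.0625] = [23.0625 2.9375; 2.9375 5.5625]
BᵀPA = [-44.1250 -6.0000; -5.8750 -6.0000]
K = S⁻¹·BᵀPA = [-1.9070 -0.1316; -0.0491 -1.0091]
A−BK = [0.0439 0.3592; -0.2131 0.6837]
AᵀP(A−BK) = [3.8141 0.2633; 0.2633 2.1554]
P' = Q + AᵀP(A−BK) = [22.0641 -11.7367; -11.7367 11.1554]
tr(P') = 33.2194


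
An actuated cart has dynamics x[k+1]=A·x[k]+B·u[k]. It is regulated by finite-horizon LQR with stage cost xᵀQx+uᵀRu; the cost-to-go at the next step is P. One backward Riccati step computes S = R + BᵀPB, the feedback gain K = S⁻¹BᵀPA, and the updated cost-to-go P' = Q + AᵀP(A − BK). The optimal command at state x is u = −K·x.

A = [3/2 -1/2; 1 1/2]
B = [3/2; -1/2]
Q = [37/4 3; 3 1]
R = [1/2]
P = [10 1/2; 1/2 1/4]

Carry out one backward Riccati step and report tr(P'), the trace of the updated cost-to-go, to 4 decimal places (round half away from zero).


11.3810

BᵀP = [14.7500 0.6250]
S = R + BᵀPB = [1/2] + [21.8125] = [22.3125]
BᵀPA = [22.7500 -7.0625]
K = S⁻¹·BᵀPA = [1.0196 -0.3165]
A−BK = [-0.0294 -0.0252; 1.5098 0.3417]
AᵀP(A−BK) = [1.0539 -0.0490; -0.0490 0.0770]
P' = Q + AᵀP(A−BK) = [10.3039 2.9510; 2.9510 1.0770]
tr(P') = 11.3810


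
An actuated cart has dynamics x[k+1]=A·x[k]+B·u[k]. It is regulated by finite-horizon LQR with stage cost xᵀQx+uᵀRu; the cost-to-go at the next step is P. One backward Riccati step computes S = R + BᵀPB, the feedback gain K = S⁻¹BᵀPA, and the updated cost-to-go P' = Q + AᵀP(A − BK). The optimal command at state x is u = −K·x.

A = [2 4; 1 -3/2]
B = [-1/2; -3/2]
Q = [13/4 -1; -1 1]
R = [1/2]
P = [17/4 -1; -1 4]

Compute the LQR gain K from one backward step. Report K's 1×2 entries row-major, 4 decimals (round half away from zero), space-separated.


-0.7448 0.6345

BᵀP = [-0.6250 -5.5000]
S = R + BᵀPB = [1/2] + [8.5625] = [9.0625]
BᵀPA = [-6.7500 5.7500]
K = S⁻¹·BᵀPA = [-0.7448 0.6345]
A−BK = [1.6276 4.3172; -0.1172 -0.5483]
AᵀP(A−BK) = [11.9724 31.2828; 31.2828 85.3517]
P' = Q + AᵀP(A−BK) = [15.2224 30.2828; 30.2828 86.3517]
tr(P') = 101.5741


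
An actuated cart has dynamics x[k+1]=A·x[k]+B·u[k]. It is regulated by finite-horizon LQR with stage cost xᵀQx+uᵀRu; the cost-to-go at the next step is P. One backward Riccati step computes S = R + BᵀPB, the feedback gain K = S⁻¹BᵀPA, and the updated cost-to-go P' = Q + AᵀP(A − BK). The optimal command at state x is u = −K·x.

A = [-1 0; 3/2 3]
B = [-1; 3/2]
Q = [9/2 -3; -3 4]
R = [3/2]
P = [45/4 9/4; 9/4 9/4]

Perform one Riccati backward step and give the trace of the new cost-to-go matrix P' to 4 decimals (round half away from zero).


BᵀP = [-7.8750 1.1250]
S = R + BᵀPB = [3/2] + [9.5625] = [11.0625]
BᵀPA = [9.5625 3.3750]
K = S⁻¹·BᵀPA = [0.8644 0.3051]
A−BK = [-0.1356 0.3051; 0.2034 2.5424]
AᵀP(A−BK) = [1.2966 0.4576; 0.4576 19.2203]
P' = Q + AᵀP(A−BK) = [5.7966 -2.5424; -2.5424 23.2203]
tr(P') = 29.0169

29.0169


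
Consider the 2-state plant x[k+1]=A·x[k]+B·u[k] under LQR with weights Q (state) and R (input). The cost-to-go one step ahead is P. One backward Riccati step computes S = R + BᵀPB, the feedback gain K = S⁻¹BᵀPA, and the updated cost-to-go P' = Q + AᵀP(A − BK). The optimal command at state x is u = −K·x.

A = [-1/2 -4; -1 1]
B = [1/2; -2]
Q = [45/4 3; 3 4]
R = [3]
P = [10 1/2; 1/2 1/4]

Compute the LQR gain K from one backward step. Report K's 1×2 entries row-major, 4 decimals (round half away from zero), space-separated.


-0.3182 -2.9545

BᵀP = [4.0000 -0.2500]
S = R + BᵀPB = [3] + [2.5000] = [5.5000]
BᵀPA = [-1.7500 -16.2500]
K = S⁻¹·BᵀPA = [-0.3182 -2.9545]
A−BK = [-0.3409 -2.5227; -1.6364 -4.9091]
AᵀP(A−BK) = [2.6932 16.3295; 16.3295 108.2386]
P' = Q + AᵀP(A−BK) = [13.9432 19.3295; 19.3295 112.2386]
tr(P') = 126.1818


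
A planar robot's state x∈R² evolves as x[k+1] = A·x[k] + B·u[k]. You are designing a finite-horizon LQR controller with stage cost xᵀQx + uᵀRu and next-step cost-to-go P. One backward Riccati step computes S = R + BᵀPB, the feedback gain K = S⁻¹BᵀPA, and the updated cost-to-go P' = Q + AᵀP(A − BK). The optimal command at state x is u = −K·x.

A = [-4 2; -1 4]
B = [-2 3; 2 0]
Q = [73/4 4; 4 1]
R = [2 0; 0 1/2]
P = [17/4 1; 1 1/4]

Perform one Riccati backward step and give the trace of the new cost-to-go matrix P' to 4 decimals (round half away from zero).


20.9019

BᵀP = [-6.5000 -1.5000; 12.7500 3.0000]
S = R + BᵀPB = [2 0; 0 1/2] + [10.0000 -19.5000; -19.5000 38.2500] = [12.0000 -19.5000; -19.5000 38.7500]
BᵀPA = [27.5000 -19.0000; -54.0000 37.5000]
K = S⁻¹·BᵀPA = [0.1490 -0.0590; -1.3186 0.9381]
A−BK = [0.2537 -0.9322; -1.2979 4.1180]
AᵀP(A−BK) = [0.9499 -0.7227; -0.7227 0.7021]
P' = Q + AᵀP(A−BK) = [19.1999 3.2773; 3.2773 1.7021]
tr(P') = 20.9019


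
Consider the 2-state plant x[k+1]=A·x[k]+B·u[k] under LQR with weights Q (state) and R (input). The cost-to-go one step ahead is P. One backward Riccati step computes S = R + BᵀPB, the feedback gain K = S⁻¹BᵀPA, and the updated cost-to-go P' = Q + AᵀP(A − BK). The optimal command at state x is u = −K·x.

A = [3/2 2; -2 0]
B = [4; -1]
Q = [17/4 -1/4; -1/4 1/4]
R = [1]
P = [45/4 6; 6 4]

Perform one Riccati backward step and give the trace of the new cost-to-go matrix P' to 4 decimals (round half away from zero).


7.9056

BᵀP = [39.0000 20.0000]
S = R + BᵀPB = [1] + [136.0000] = [137.0000]
BᵀPA = [18.5000 78.0000]
K = S⁻¹·BᵀPA = [0.1350 0.5693]
A−BK = [0.9599 -0.2774; -1.8650 0.5693]
AᵀP(A−BK) = [2.8143 -0.7828; -0.7828 0.5912]
P' = Q + AᵀP(A−BK) = [7.0643 -1.0328; -1.0328 0.8412]
tr(P') = 7.9056


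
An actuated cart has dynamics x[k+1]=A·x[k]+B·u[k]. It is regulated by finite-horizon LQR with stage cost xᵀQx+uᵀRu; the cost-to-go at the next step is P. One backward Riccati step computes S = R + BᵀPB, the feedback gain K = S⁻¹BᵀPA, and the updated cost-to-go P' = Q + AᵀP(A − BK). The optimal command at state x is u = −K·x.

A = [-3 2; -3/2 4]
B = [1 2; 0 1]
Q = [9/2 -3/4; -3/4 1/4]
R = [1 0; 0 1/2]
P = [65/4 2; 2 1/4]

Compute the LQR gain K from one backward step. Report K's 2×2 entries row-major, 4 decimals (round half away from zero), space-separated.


-0.3158 0.2426 -1.3421 1.0526

BᵀP = [16.2500 2.0000; 34.5000 4.2500]
S = R + BᵀPB = [1 0; 0 1/2] + [16.2500 34.5000; 34.5000 73.2500] = [17.2500 34.5000; 34.5000 73.7500]
BᵀPA = [-51.7500 40.5000; -109.8750 86.0000]
K = S⁻¹·BᵀPA = [-0.3158 0.2426; -1.3421 1.0526]
A−BK = [0.0000 -0.3478; -0.1579 2.9474]
AᵀP(A−BK) = [1.0066 -0.7895; -0.7895 0.6499]
P' = Q + AᵀP(A−BK) = [5.5066 -1.5395; -1.5395 0.8999]
tr(P') = 6.4065


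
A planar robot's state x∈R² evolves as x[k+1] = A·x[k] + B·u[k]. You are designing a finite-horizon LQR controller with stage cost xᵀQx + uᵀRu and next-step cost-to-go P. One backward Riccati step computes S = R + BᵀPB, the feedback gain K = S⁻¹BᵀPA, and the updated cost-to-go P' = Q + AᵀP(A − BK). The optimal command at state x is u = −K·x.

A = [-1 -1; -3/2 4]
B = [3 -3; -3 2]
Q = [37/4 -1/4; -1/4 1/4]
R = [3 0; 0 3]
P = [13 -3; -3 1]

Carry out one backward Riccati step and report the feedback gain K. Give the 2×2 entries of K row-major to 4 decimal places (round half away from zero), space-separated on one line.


-0.0114 -0.3864 0.1662 0.1506

BᵀP = [48.0000 -12.0000; -45.0000 11.0000]
S = R + BᵀPB = [3 0; 0 3] + [180.0000 -168.0000; -168.0000 157.0000] = [183.0000 -168.0000; -168.0000 160.0000]
BᵀPA = [-30.0000 -96.0000; 28.5000 89.0000]
K = S⁻¹·BᵀPA = [-0.0114 -0.3864; 0.1662 0.1506]
A−BK = [-0.4673 0.6108; -1.8665 2.5398]
AᵀP(A−BK) = [1.1726 -1.3821; -1.3821 2.5085]
P' = Q + AᵀP(A−BK) = [10.4226 -1.6321; -1.6321 2.7585]
tr(P') = 13.1811


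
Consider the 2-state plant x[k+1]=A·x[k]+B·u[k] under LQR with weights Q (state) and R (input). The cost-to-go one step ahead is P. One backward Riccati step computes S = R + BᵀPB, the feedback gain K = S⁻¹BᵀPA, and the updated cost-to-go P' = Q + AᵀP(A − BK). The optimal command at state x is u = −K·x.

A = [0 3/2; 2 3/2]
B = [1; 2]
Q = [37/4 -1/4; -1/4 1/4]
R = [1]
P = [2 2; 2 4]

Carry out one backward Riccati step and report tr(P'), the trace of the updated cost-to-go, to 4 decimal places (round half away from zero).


11.8519

BᵀP = [6.0000 10.0000]
S = R + BᵀPB = [1] + [26.0000] = [27.0000]
BᵀPA = [20.0000 24.0000]
K = S⁻¹·BᵀPA = [0.7407 0.8889]
A−BK = [-0.7407 0.6111; 0.5185 -0.2778]
AᵀP(A−BK) = [1.1852 0.2222; 0.2222 1.1667]
P' = Q + AᵀP(A−BK) = [10.4352 -0.0278; -0.0278 1.4167]
tr(P') = 11.8519


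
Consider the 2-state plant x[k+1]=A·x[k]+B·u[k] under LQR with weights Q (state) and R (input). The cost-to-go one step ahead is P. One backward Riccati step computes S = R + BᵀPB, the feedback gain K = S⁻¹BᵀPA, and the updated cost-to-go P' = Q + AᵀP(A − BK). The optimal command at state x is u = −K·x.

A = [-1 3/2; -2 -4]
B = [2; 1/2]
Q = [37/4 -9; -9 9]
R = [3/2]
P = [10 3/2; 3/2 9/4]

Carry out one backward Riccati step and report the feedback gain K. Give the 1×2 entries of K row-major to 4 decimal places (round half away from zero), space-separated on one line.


BᵀP = [20.7500 4.1250]
S = R + BᵀPB = [3/2] + [43.5625] = [45.0625]
BᵀPA = [-29.0000 14.6250]
K = S⁻¹·BᵀPA = [-0.6436 0.3245]
A−BK = [0.2871 0.8509; -1.6782 -4.1623]
AᵀP(A−BK) = [6.3370 13.9119; 13.9119 35.7535]
P' = Q + AᵀP(A−BK) = [15.5870 4.9119; 4.9119 44.7535]
tr(P') = 60.3405

-0.6436 0.3245


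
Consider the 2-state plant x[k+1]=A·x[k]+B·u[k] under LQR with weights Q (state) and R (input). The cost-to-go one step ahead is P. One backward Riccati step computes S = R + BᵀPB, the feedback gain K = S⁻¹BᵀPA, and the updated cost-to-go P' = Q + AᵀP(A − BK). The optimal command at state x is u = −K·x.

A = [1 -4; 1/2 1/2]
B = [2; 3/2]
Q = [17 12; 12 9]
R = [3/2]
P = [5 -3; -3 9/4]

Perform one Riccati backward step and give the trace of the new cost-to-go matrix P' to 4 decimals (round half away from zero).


BᵀP = [5.5000 -2.6250]
S = R + BᵀPB = [3/2] + [7.0625] = [8.5625]
BᵀPA = [4.1875 -23.3125]
K = S⁻¹·BᵀPA = [0.4891 -2.7226]
A−BK = [0.0219 1.4453; -0.2336 4.5839]
AᵀP(A−BK) = [0.5146 -3.5365; -3.5365 29.0912]
P' = Q + AᵀP(A−BK) = [17.5146 8.4635; 8.4635 38.0912]
tr(P') = 55.6058

55.6058


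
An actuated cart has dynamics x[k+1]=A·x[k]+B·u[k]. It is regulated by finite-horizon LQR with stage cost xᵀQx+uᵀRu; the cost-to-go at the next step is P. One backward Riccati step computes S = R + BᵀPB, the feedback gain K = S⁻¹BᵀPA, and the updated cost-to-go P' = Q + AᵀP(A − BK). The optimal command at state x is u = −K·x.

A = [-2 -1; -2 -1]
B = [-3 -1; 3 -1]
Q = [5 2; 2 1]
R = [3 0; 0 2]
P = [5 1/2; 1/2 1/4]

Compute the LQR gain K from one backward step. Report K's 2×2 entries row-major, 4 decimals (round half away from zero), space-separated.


0.4153 0.2077 0.7978 0.3989

BᵀP = [-13.5000 -0.7500; -5.5000 -0.7500]
S = R + BᵀPB = [3 0; 0 2] + [38.2500 14.2500; 14.2500 6.2500] = [41.2500 14.2500; 14.2500 8.2500]
BᵀPA = [28.5000 14.2500; 12.5000 6.2500]
K = S⁻¹·BᵀPA = [0.4153 0.2077; 0.7978 0.3989]
A−BK = [0.0437 0.0219; -2.4481 -1.2240]
AᵀP(A−BK) = [3.1913 1.5956; 1.5956 0.7978]
P' = Q + AᵀP(A−BK) = [8.1913 3.5956; 3.5956 1.7978]
tr(P') = 9.9891


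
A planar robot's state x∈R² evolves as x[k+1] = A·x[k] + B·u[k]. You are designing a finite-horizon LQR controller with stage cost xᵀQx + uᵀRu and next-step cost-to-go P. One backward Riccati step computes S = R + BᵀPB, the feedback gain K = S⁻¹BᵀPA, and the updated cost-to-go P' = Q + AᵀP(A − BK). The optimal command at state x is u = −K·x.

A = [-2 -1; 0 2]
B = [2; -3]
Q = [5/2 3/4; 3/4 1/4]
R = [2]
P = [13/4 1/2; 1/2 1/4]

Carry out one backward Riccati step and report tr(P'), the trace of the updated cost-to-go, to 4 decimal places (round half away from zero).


BᵀP = [5.0000 0.2500]
S = R + BᵀPB = [2] + [9.2500] = [11.2500]
BᵀPA = [-10.0000 -4.5000]
K = S⁻¹·BᵀPA = [-0.8889 -0.4000]
A−BK = [-0.2222 -0.2000; -2.6667 0.8000]
AᵀP(A−BK) = [4.1111 0.5000; 0.5000 0.4500]
P' = Q + AᵀP(A−BK) = [6.6111 1.2500; 1.2500 0.7000]
tr(P') = 7.3111

7.3111


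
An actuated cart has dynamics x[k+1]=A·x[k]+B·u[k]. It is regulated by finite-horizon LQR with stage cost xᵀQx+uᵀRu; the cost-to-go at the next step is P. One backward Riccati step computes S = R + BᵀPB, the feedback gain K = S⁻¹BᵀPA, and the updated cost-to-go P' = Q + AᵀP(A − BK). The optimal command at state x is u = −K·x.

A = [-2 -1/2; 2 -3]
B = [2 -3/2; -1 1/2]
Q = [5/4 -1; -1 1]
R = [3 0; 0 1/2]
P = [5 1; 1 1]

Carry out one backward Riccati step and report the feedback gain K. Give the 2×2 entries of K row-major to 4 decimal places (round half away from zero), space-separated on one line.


BᵀP = [9.0000 1.0000; -7.0000 -1.0000]
S = R + BᵀPB = [3 0; 0 1/2] + [17.0000 -13.0000; -13.0000 10.0000] = [20.0000 -13.0000; -13.0000 10.5000]
BᵀPA = [-16.0000 -7.5000; 12.0000 6.5000]
K = S⁻¹·BᵀPA = [-0.2927 0.1402; 0.7805 0.7927]
A−BK = [-0.2439 0.4085; 1.3171 -3.2561]
AᵀP(A−BK) = [1.9512 -3.2683; -3.2683 9.1494]
P' = Q + AᵀP(A−BK) = [3.2012 -4.2683; -4.2683 10.1494]
tr(P') = 13.3506

-0.2927 0.1402 0.7805 0.7927


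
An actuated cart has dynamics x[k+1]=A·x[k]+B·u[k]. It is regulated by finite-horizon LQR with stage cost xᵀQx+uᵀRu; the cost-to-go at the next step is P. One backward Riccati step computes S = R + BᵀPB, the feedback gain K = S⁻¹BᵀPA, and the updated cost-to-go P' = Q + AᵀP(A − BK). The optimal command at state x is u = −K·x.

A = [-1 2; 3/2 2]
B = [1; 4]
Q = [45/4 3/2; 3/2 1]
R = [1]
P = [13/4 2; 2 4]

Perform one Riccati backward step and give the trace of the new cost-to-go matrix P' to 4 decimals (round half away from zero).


BᵀP = [11.2500 18.0000]
S = R + BᵀPB = [1] + [83.2500] = [84.2500]
BᵀPA = [15.7500 58.5000]
K = S⁻¹·BᵀPA = [0.1869 0.6944]
A−BK = [-1.1869 1.3056; 0.7522 -0.7774]
AᵀP(A−BK) = [3.3056 -3.4362; -3.4362 4.3798]
P' = Q + AᵀP(A−BK) = [14.5556 -1.9362; -1.9362 5.3798]
tr(P') = 19.9355

19.9355


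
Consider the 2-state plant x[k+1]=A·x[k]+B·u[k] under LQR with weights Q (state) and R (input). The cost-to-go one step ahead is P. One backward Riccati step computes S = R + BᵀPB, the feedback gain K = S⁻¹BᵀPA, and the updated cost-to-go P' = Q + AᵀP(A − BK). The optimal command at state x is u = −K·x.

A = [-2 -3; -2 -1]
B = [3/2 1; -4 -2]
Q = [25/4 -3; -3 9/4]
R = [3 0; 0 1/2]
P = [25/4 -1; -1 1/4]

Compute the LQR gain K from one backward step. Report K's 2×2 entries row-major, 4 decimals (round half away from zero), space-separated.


-0.1475 -0.2926 -0.9183 -1.5212

BᵀP = [13.3750 -2.5000; 8.2500 -1.5000]
S = R + BᵀPB = [3 0; 0 1/2] + [30.0625 18.3750; 18.3750 11.2500] = [33.0625 18.3750; 18.3750 11.7500]
BᵀPA = [-21.7500 -37.6250; -13.5000 -23.2500]
K = S⁻¹·BᵀPA = [-0.1475 -0.2926; -0.9183 -1.5212]
A−BK = [-0.8605 -1.0400; -4.4266 -5.2127]
AᵀP(A−BK) = [2.3952 3.1005; 3.1005 4.1243]
P' = Q + AᵀP(A−BK) = [8.6452 0.1005; 0.1005 6.3743]
tr(P') = 15.0195


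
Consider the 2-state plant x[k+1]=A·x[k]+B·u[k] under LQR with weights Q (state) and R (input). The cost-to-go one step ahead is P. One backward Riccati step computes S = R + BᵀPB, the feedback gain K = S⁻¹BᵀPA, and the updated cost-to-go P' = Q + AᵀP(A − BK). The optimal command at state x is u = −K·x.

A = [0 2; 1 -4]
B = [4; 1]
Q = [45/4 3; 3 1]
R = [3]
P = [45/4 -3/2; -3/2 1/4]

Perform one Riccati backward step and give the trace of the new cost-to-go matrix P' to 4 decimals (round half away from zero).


BᵀP = [43.5000 -5.7500]
S = R + BᵀPB = [3] + [168.2500] = [171.2500]
BᵀPA = [-5.7500 110.0000]
K = S⁻¹·BᵀPA = [-0.0336 0.6423]
A−BK = [0.1343 -0.5693; 1.0336 -4.6423]
AᵀP(A−BK) = [0.0569 -0.3066; -0.3066 2.3431]
P' = Q + AᵀP(A−BK) = [11.3069 2.6934; 2.6934 3.3431]
tr(P') = 14.6500

14.6500
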